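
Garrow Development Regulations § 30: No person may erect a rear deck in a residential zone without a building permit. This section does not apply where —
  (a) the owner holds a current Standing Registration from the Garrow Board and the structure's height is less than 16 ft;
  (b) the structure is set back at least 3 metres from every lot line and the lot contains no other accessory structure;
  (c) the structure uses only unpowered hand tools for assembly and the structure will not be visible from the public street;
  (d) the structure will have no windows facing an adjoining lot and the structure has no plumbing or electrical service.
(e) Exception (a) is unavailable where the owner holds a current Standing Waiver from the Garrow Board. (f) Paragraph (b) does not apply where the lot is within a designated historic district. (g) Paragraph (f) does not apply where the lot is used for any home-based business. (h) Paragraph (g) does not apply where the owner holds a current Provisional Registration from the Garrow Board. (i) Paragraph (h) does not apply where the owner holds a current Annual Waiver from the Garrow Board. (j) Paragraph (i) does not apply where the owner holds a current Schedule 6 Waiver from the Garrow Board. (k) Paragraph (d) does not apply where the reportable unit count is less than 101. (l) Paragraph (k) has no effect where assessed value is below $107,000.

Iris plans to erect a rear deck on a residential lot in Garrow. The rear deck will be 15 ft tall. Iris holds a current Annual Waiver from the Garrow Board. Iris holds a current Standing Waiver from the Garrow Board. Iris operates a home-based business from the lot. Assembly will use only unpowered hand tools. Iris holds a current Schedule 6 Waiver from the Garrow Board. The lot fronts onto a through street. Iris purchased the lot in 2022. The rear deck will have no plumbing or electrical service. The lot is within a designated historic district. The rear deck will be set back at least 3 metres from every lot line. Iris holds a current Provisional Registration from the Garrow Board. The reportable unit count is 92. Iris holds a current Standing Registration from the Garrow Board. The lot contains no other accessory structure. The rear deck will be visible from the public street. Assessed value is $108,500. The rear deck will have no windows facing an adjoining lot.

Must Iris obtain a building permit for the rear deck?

Exception (a) is satisfied on its face — a current Standing Registration is held; the structure's height is 15 ft, less than the 16 ft limit. However, paragraph (e) must be considered: (e) operates — a current Standing Waiver is held. (a) is therefore removed.
Exception (b): the setback is at least 3 m on every side; the lot has no other accessory structure — every condition holds. But: (f) applies — the lot is in a historic district. (g) would limit (f) — a home-based business operates on the lot — but (h) sets (g) aside: (h) is triggered — a current Provisional Registration is held. (i) would limit (h) — a current Annual Waiver is held — but (j) sets (i) aside: (j) operates against (i): a current Schedule 6 Waiver is held. So (b) is unavailable.
Exception (c) fails — the structure will be visible from the street.
Exception (d) is satisfied on its face — no windows face an adjoining lot; there is no plumbing or electrical service. However, paragraphs (k)–(l) must be considered: (k) operates — the reportable unit count is 92, less than the 101 limit. (l), which would lift (k), is not triggered — assessed value is $108,500, not below $107,000. (d) is therefore removed.
No exception displaces § 30.

Yes — Iris must obtain a building permit.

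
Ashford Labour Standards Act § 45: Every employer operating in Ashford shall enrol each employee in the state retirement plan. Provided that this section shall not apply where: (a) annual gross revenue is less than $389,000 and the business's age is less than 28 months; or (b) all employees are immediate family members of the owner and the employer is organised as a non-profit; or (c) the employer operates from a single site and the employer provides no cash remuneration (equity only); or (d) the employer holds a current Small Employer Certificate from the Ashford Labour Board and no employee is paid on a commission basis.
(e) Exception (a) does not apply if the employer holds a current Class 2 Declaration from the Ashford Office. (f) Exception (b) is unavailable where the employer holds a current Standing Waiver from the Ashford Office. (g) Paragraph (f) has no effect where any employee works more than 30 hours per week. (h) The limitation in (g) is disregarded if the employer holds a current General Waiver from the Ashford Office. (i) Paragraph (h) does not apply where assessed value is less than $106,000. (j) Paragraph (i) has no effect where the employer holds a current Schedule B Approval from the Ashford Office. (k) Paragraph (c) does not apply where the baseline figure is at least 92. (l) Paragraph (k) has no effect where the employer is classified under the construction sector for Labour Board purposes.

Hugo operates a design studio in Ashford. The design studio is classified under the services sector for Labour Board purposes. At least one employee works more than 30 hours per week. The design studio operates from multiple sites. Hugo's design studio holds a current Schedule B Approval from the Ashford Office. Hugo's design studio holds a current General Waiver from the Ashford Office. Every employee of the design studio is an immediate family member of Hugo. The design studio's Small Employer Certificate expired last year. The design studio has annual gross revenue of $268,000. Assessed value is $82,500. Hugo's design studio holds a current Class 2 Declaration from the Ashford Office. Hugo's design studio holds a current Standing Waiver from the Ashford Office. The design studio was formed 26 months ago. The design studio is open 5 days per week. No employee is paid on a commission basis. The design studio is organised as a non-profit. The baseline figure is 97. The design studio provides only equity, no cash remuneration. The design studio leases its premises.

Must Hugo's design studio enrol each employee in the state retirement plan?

Exception (a)'s conditions are all satisfied: annual gross revenue is $268,000, less than the $389,000 limit; the business's age is 26 months, less than the 28 months limit. But: (e) operates against (a): a current Class 2 Declaration is held. (a) is therefore removed.
All of (b)'s requirements are met (every employee is an immediate family member; the employer is a non-profit). But: (f) is triggered — a current Standing Waiver is held. (g) operates (at least one employee exceeds 30 hours/week), but is set aside by (h): (h) operates — a current General Waiver is held. (i) is engaged (assessed value is $82,500, less than the $106,000 limit), but is displaced by (j): (j) is triggered — a current Schedule B Approval is held. Exception (b) does not apply.
Exception (c) fails — the employer operates from multiple sites.
Exception (d) fails — the Small Employer Certificate has expired.
Every exception is unavailable, so the rule governs.

Yes — Hugo's design studio must enrol each employee in the state retirement plan.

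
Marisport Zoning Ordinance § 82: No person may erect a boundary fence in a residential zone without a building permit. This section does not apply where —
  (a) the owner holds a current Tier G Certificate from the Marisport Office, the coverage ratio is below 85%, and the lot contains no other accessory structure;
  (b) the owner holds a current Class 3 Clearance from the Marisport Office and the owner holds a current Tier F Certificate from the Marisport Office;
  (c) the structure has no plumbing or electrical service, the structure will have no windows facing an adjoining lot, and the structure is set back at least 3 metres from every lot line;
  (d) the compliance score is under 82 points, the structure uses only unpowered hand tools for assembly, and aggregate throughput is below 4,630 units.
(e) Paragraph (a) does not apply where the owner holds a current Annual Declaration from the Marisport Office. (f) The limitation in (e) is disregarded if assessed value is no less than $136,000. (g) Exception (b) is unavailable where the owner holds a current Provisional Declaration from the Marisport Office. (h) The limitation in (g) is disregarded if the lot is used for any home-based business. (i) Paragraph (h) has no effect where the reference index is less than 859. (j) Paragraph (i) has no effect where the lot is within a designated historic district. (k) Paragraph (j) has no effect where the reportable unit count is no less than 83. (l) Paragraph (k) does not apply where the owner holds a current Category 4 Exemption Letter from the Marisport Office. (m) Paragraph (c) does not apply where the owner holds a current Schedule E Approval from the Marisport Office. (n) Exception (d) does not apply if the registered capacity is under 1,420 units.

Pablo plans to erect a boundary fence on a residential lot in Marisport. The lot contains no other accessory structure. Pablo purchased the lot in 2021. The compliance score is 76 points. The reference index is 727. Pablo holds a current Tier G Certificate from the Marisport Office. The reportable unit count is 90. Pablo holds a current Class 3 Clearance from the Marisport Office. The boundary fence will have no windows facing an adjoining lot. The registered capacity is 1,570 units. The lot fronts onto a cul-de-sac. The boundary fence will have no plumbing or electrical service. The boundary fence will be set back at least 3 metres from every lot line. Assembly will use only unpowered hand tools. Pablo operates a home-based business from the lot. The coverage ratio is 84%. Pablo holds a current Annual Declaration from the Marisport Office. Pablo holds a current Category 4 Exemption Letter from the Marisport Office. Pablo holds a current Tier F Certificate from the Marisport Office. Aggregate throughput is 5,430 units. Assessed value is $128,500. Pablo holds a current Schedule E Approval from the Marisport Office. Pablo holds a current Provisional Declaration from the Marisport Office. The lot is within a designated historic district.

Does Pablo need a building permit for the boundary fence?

No — exception (b) applies; Pablo does not need a building permit.

Exception (a)'s conditions are all satisfied: a current Tier G Certificate is held; the coverage ratio is 84%, below the 85% limit; the lot has no other accessory structure. But applying paragraphs (e)–(f): (e) operates against (a): a current Annual Declaration is held. (f), which would lift (e), is inapplicable — assessed value is $128,500, short of $136,000. So (a) is unavailable.
All of (b)'s requirements are met (a current Class 3 Clearance is held; a current Tier F Certificate is held). Applying paragraphs (g)–(l): (g) applies (a current Provisional Declaration is held), but is displaced by (h): (h) applies — a home-based business operates on the lot. (i) applies (the reference index is 727, less than the 859 limit), but is displaced by (j): (j) is triggered — the lot is in a historic district. (k) is engaged (the reportable unit count is 90, meeting the 83 threshold), but is itself disapplied by (l): (l) operates against (k): a current Category 4 Exemption Letter is held. So (b) applies.
Exception (c): there is no plumbing or electrical service; no windows face an adjoining lot; the setback is at least 3 m on every side — every condition holds. However, paragraph (m) must be considered: (m) operates against (c): a current Schedule E Approval is held. Exception (c) does not apply.
Exception (d) does not apply: aggregate throughput is 5,430 units, not below 4,630 units.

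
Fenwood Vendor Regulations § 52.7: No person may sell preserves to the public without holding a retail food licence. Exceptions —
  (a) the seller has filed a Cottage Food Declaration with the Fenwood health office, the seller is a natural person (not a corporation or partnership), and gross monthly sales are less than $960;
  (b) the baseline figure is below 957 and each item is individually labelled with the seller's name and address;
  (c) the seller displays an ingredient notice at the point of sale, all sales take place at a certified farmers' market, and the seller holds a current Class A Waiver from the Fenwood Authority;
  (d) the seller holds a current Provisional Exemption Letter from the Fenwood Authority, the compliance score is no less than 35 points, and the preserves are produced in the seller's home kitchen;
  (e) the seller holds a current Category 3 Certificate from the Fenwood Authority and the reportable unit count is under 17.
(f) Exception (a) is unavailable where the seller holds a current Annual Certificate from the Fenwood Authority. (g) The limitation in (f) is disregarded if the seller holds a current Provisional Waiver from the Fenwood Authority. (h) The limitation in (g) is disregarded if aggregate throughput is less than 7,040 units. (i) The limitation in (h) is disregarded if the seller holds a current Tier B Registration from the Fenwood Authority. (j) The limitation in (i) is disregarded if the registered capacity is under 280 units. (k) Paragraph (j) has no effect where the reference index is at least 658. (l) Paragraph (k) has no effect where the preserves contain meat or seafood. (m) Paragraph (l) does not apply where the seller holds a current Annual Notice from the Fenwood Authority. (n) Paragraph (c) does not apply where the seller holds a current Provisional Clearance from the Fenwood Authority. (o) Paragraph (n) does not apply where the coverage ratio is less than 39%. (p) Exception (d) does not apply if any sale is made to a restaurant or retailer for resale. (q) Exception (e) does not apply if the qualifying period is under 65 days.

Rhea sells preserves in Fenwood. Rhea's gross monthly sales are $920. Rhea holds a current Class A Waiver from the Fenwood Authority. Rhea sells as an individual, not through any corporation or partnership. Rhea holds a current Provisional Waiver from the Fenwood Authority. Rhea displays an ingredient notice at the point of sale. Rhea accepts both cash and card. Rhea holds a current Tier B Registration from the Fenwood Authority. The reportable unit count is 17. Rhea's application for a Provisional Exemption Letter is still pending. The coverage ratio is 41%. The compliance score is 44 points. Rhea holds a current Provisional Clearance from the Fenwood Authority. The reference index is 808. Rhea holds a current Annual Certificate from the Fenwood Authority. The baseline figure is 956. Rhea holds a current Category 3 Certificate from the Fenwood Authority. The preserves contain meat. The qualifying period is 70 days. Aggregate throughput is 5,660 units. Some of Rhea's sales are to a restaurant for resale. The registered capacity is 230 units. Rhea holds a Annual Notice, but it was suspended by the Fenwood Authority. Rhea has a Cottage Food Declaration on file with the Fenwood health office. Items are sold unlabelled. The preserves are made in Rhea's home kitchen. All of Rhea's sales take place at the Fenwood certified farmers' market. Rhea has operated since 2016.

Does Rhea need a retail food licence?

Yes — Rhea must hold a retail food licence.

Exception (a) is satisfied on its face — a Cottage Food Declaration is on file; the seller is a natural person; gross monthly sales are $920, less than the $960 limit. However, paragraphs (f)–(m) must be considered: (f) applies — a current Annual Certificate is held. (g) is engaged (a current Provisional Waiver is held), but is overridden by (h): (h) is engaged — aggregate throughput is 5,660 units, less than the 7,040 units limit. (i) applies (a current Tier B Registration is held), but is overridden by (j): (j) is engaged — the registered capacity is 230 units, under the 280 units limit. (k) operates (the reference index is 808, meeting the 658 threshold), but is set aside by (l): (l) applies — the preserves contain meat. (m) is not triggered (the Annual Notice is not current), so (l) stands. Exception (a) does not apply.
Exception (b) fails — items are sold unlabelled.
Exception (c) is satisfied on its face — an ingredient notice is displayed; all sales are at a certified farmers' market; a current Class A Waiver is held. But: (n) operates — a current Provisional Clearance is held. (o), which would lift (n), is inapplicable — the coverage ratio is 41%, not less than 39%. (c) is therefore removed.
Exception (d) fails — there is no Provisional Exemption Letter in force.
Exception (e) requires that the reportable unit count is under 17; but the reportable unit count is 17, not under 17, so (e) is unavailable.
None of the exceptions is available; § 52.7 applies in full.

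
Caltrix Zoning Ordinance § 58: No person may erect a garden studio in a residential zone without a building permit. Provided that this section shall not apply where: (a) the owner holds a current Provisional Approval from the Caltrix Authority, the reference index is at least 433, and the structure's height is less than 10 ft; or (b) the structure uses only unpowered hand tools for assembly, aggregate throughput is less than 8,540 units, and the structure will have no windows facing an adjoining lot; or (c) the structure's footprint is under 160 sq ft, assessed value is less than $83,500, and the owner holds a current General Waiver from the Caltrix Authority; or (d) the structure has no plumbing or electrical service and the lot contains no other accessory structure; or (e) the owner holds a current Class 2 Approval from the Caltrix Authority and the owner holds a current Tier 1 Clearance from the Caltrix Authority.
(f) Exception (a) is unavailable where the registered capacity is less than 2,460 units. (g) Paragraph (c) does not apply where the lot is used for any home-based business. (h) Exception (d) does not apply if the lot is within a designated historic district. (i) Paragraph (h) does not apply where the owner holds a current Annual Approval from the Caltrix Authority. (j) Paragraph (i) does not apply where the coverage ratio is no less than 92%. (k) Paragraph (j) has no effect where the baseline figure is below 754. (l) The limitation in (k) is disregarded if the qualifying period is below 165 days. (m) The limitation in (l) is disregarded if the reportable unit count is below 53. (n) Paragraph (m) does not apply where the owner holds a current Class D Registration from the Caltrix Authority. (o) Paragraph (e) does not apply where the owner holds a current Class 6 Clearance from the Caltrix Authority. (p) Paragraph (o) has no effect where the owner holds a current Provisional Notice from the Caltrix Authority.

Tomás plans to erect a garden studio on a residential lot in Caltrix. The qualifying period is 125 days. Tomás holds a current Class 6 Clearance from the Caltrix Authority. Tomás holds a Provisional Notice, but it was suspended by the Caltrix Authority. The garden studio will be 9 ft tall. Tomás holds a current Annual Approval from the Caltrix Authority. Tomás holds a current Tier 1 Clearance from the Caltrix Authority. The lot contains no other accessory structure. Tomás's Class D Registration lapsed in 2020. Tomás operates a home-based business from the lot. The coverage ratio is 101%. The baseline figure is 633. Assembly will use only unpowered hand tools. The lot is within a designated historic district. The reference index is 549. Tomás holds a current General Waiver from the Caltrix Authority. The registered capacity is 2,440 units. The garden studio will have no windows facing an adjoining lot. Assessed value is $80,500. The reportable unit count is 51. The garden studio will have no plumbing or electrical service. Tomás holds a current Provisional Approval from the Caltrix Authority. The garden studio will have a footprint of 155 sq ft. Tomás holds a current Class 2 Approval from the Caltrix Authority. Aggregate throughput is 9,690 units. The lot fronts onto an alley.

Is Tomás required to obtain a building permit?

No — exception (d) applies; Tomás does not need a building permit.

Exception (a) is satisfied on its face — a current Provisional Approval is held; the reference index is 549, meeting the 433 threshold; the structure's height is 9 ft, less than the 10 ft limit. But: (f) applies — the registered capacity is 2,440 units, less than the 2,460 units limit. Exception (a) does not apply.
Exception (b) requires that aggregate throughput is less than 8,540 units; but aggregate throughput is 9,690 units, not less than 8,540 units, so (b) is unavailable.
Exception (c): the structure's footprint is 155 sq ft, under the 160 sq ft limit; assessed value is $80,500, less than the $83,500 limit; a current General Waiver is held — every condition holds. However, paragraph (g) must be considered: (g) operates — a home-based business operates on the lot. Exception (c) does not apply.
Exception (d): there is no plumbing or electrical service; the lot has no other accessory structure — every condition holds. Under paragraphs (h)–(n): (h) applies (the lot is in a historic district), but yields to (i): (i) operates against (h): a current Annual Approval is held. (j) would limit (i) — the coverage ratio is 101%, meeting the 92% threshold — but (k) sets (j) aside: (k) operates against (j): the baseline figure is 633, below the 754 limit. (l) would limit (k) — the qualifying period is 125 days, below the 165 days limit — but (m) sets (l) aside: (m) operates against (l): the reportable unit count is 51, below the 53 limit. (n), which would lift (m), does not operate here — the Class D Registration is not current. (d) remains available.
Exception (e) is satisfied on its face — a current Class 2 Approval is held; a current Tier 1 Clearance is held. But: (o) is engaged — a current Class 6 Clearance is held. (p) is not engaged (no current Provisional Notice is held), so (o) stands. So (e) is unavailable.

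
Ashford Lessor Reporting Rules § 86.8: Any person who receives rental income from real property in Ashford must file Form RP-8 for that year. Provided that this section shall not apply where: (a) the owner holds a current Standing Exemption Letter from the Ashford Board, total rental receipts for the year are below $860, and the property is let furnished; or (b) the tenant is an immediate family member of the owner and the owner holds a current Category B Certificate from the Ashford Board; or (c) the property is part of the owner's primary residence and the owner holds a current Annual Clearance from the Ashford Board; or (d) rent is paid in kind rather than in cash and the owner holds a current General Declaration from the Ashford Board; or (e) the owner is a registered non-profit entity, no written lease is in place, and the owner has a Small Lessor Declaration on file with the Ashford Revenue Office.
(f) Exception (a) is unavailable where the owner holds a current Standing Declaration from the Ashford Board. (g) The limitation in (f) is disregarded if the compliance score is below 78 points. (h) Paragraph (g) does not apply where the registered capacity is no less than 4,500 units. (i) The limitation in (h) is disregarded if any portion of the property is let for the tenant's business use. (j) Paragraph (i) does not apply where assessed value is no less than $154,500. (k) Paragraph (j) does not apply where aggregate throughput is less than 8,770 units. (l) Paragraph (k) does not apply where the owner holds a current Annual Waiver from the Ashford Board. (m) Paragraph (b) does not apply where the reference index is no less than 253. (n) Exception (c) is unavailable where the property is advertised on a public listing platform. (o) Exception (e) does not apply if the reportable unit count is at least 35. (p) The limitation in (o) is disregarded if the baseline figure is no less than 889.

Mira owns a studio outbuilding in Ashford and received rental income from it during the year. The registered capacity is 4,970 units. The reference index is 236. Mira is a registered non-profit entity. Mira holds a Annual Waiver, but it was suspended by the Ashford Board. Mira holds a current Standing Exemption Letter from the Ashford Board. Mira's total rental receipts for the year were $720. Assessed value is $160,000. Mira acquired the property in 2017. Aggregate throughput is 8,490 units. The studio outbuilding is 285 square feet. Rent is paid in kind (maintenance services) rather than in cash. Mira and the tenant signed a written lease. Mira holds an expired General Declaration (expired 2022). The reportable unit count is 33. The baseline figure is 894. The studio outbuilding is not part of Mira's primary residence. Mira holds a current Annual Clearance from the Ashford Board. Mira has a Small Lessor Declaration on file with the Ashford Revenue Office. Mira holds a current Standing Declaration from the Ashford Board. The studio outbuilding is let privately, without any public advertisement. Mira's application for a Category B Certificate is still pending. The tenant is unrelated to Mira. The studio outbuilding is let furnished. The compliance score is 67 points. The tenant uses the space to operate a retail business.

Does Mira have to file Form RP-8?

No — exception (a) applies; Mira is not required to file Form RP-8.

Exception (a)'s conditions are all satisfied: a current Standing Exemption Letter is held; total rental receipts for the year are $720, below the $860 limit; the property is let furnished. Applying paragraphs (f)–(l): (f) would limit (a) — a current Standing Declaration is held — but (g) sets (f) aside: (g) operates against (f): the compliance score is 67 points, below the 78 points limit. (h) is engaged (the registered capacity is 4,970 units, meeting the 4,500 units threshold), but is overridden by (i): (i) is triggered — the space is let for business use. (j) would limit (i) — assessed value is $160,000, meeting the $154,500 threshold — but (k) sets (j) aside: (k) is engaged — aggregate throughput is 8,490 units, less than the 8,770 units limit. (l) is inapplicable (there is no Annual Waiver in force), so (k) stands. Exception (a) stands.
Exception (b) requires that the tenant is an immediate family member of the owner; but the tenant is unrelated to the owner, so (b) is unavailable.
Exception (c) fails — the studio outbuilding is not part of the primary residence.
Exception (d) fails — the General Declaration is not current.
Exception (e) does not apply: a written lease is in place.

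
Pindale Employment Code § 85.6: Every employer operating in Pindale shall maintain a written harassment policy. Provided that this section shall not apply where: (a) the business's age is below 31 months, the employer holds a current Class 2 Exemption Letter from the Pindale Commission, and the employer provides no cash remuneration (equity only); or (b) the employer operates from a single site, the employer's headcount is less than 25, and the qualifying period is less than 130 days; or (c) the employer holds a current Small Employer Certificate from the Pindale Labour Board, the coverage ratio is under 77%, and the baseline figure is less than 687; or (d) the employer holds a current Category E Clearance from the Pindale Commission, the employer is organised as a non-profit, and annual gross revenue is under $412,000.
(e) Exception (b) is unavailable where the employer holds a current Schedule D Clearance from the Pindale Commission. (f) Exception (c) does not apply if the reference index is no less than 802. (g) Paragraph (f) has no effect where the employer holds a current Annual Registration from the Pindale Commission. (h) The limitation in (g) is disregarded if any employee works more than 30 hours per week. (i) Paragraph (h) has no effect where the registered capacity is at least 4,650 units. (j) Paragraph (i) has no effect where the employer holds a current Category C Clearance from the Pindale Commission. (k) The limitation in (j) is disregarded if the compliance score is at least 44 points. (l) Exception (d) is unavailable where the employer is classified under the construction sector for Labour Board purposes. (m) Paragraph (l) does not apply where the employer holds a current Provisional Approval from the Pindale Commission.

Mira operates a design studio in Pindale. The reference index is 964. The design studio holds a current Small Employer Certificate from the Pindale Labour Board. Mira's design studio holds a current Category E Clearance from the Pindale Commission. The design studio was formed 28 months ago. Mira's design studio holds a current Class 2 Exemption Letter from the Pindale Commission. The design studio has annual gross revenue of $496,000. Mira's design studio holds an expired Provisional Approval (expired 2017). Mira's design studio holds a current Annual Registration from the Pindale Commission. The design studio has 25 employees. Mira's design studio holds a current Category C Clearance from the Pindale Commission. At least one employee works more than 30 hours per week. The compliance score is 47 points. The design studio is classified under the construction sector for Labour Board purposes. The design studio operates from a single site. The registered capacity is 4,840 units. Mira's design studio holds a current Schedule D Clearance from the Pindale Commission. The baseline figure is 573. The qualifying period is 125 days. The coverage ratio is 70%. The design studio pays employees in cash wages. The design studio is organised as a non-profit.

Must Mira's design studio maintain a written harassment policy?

Exception (a) fails — employees are paid cash wages.
Exception (b) requires that the employer's headcount is less than 25; but the employer's headcount is 25, not less than 25, so (b) is unavailable.
All of (c)'s requirements are met (a current Small Employer Certificate is held; the coverage ratio is 70%, under the 77% limit; the baseline figure is 573, less than the 687 limit). Under paragraphs (f)–(k): (f) would limit (c) — the reference index is 964, meeting the 802 threshold — but (g) sets (f) aside: (g) applies — a current Annual Registration is held. (h) would limit (g) — at least one employee exceeds 30 hours/week — but (i) sets (h) aside: (i) operates against (h): the registered capacity is 4,840 units, meeting the 4,650 units threshold. (j) operates (a current Category C Clearance is held), but is itself disapplied by (k): (k) operates against (j): the compliance score is 47 points, meeting the 44 points threshold. So (c) applies.
Exception (d) does not apply: annual gross revenue is $496,000, not under $412,000.

No — exception (c) applies; Mira's design studio is not required to maintain a written harassment policy.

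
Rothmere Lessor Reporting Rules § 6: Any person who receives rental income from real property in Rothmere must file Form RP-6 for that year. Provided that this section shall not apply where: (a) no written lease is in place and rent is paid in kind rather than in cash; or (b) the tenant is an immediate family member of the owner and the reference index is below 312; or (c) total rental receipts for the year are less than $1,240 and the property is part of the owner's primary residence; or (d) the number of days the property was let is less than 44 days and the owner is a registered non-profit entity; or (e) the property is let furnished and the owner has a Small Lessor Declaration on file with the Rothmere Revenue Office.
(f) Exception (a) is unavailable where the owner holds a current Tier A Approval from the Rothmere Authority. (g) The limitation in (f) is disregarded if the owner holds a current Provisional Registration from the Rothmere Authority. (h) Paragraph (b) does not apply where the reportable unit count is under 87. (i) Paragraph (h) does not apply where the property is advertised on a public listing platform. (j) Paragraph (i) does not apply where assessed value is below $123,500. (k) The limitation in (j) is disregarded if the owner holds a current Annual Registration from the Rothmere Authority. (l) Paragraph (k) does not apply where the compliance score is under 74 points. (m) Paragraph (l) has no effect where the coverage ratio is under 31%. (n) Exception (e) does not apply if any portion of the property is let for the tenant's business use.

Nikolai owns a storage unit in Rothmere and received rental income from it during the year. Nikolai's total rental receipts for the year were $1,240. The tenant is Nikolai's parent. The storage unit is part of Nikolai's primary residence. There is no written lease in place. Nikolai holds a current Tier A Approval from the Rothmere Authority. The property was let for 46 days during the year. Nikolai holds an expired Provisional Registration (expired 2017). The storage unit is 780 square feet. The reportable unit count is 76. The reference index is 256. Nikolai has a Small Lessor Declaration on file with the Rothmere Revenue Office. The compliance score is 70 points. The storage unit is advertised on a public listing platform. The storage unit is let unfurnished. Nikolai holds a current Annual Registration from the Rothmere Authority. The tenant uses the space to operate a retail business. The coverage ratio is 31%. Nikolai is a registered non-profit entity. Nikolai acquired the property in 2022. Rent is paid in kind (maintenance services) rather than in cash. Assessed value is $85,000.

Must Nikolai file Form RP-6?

Yes — Nikolai must file Form RP-6.

Exception (a): there is no written lease; rent is paid in kind — every condition holds. But applying paragraphs (f)–(g): (f) operates against (a): a current Tier A Approval is held. (g) is not triggered (the Provisional Registration is not current), so (f) stands. (a) is therefore removed.
Exception (b) is satisfied on its face — the tenant is an immediate family member; the reference index is 256, below the 312 limit. But: (h) operates against (b): the reportable unit count is 76, under the 87 limit. (i) would limit (h) — the property is publicly advertised — but (j) sets (i) aside: (j) is engaged — assessed value is $85,000, below the $123,500 limit. (k) applies (a current Annual Registration is held), but is displaced by (l): (l) applies — the compliance score is 70 points, under the 74 points limit. (m), which would lift (l), is inapplicable — the coverage ratio is 31%, not under 31%. Exception (b) does not apply.
Exception (c) requires that total rental receipts for the year are less than $1,240; but total rental receipts for the year are $1,240, not less than $1,240, so (c) is unavailable.
Exception (d) fails — the number of days the property was let is 46 days, not less than 44 days.
Exception (e) requires that the property is let furnished; but the property is let unfurnished, so (e) is unavailable.
Every exception is unavailable, so the rule governs.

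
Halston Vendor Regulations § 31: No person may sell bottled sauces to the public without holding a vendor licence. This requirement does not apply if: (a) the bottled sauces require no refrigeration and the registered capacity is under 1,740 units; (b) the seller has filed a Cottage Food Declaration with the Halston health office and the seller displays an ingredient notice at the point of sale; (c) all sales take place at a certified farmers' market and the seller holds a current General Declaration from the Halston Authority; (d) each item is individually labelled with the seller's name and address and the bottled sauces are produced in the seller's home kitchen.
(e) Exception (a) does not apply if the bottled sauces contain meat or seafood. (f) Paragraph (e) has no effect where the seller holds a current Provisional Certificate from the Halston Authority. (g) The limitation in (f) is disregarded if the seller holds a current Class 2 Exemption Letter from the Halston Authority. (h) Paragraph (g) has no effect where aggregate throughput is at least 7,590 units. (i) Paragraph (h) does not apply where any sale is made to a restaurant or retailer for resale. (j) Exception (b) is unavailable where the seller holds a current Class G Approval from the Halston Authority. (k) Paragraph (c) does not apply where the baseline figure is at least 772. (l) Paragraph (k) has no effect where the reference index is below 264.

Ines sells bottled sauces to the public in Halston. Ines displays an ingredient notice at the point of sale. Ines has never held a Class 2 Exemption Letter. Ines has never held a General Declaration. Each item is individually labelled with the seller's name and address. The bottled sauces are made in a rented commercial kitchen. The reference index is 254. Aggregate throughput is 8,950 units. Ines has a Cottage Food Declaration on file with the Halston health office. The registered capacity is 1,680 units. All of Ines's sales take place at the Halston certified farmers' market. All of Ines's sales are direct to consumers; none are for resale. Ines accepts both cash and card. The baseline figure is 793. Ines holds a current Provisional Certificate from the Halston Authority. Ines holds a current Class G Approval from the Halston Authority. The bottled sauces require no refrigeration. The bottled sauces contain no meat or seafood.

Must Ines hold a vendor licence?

All of (a)'s requirements are met (the bottled sauces are shelf-stable; the registered capacity is 1,680 units, under the 1,740 units limit). Considering the limiting provisions: (e), which would limit (a), is not triggered: the bottled sauces contain no meat or seafood. (a) remains available.
Exception (b) is satisfied on its face — a Cottage Food Declaration is on file; an ingredient notice is displayed. However, paragraph (j) must be considered: (j) operates against (b): a current Class G Approval is held. So (b) is unavailable.
Exception (c) does not apply: the General Declaration is not current.
Exception (d) fails — the bottled sauces are made in a commercial kitchen, not a home kitchen.

No — exception (a) applies; Ines is not required to hold a vendor licence.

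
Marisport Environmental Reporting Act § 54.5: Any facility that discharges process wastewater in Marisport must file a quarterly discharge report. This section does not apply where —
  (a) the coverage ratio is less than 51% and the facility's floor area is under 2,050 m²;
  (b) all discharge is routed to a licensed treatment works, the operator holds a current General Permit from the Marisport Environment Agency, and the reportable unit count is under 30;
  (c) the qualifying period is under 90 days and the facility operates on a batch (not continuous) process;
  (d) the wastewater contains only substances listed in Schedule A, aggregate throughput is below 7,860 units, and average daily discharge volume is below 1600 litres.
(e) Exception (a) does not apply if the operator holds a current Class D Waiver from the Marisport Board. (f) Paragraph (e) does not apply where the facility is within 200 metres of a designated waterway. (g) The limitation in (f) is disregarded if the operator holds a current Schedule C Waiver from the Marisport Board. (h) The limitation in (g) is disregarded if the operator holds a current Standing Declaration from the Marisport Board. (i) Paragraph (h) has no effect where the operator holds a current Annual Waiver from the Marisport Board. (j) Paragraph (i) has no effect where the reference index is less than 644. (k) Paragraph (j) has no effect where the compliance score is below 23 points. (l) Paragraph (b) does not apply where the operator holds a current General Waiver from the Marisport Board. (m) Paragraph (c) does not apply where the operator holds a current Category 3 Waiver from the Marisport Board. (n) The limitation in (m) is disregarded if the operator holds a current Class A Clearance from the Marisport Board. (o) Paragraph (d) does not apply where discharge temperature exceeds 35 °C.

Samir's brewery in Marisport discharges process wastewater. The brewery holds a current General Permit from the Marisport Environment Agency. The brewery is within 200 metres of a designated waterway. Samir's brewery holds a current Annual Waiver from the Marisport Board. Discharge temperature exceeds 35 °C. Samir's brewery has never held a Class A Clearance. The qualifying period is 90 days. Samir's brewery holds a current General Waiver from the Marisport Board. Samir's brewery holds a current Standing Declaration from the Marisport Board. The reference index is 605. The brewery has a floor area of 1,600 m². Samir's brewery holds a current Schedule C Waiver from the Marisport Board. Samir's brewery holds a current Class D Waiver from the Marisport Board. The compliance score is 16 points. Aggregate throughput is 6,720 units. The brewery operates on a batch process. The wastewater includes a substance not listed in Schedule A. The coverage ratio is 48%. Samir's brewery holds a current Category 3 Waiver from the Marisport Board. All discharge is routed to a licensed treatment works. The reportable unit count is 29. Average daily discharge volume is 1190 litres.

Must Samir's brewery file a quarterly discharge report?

Yes — Samir's brewery must file a quarterly discharge report.

Exception (a)'s conditions are all satisfied: the coverage ratio is 48%, less than the 51% limit; the facility's floor area is 1,600 m², under the 2,050 m² limit. But: (e) operates against (a): a current Class D Waiver is held. (f) would limit (e) — the brewery is within 200 m of a designated waterway — but (g) sets (f) aside: (g) applies — a current Schedule C Waiver is held. (h) would limit (g) — a current Standing Declaration is held — but (i) sets (h) aside: (i) operates against (h): a current Annual Waiver is held. (j) is engaged (the reference index is 605, less than the 644 limit), but is itself disapplied by (k): (k) is triggered — the compliance score is 16 points, below the 23 points limit. So (a) is unavailable.
All of (b)'s requirements are met (discharge is routed to a licensed treatment works; a current General Permit is held; the reportable unit count is 29, under the 30 limit). Turning to paragraph (l): (l) operates against (b): a current General Waiver is held. Exception (b) does not apply.
Exception (c) fails — the qualifying period is 90 days, not under 90 days.
Exception (d) requires that the wastewater contains only substances listed in Schedule A; but the wastewater includes a non-Schedule-A substance, so (d) is unavailable.
No exception displaces § 54.5.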